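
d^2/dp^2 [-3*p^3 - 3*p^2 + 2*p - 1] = -18*p - 6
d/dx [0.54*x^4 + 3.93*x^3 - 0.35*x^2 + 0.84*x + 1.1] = 2.16*x^3 + 11.79*x^2 - 0.7*x + 0.84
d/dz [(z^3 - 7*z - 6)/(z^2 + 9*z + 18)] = (z^4 + 18*z^3 + 61*z^2 + 12*z - 72)/(z^4 + 18*z^3 + 117*z^2 + 324*z + 324)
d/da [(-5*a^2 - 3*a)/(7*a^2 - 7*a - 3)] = (56*a^2 + 30*a + 9)/(49*a^4 - 98*a^3 + 7*a^2 + 42*a + 9)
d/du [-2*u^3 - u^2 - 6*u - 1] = -6*u^2 - 2*u - 6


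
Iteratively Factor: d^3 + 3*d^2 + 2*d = (d + 1)*(d^2 + 2*d) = (d + 1)*(d + 2)*(d)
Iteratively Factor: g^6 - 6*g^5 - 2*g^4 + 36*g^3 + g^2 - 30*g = (g - 5)*(g^5 - g^4 - 7*g^3 + g^2 + 6*g) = (g - 5)*(g + 1)*(g^4 - 2*g^3 - 5*g^2 + 6*g) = (g - 5)*(g - 3)*(g + 1)*(g^3 + g^2 - 2*g) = g*(g - 5)*(g - 3)*(g + 1)*(g^2 + g - 2) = g*(g - 5)*(g - 3)*(g + 1)*(g + 2)*(g - 1)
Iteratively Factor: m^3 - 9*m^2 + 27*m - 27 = (m - 3)*(m^2 - 6*m + 9) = (m - 3)^2*(m - 3)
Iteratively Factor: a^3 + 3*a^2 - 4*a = (a)*(a^2 + 3*a - 4) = a*(a - 1)*(a + 4)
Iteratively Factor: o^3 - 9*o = (o + 3)*(o^2 - 3*o) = o*(o + 3)*(o - 3)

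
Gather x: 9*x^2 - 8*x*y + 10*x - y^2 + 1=9*x^2 + x*(10 - 8*y) - y^2 + 1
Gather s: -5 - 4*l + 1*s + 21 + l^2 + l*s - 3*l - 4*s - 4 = l^2 - 7*l + s*(l - 3) + 12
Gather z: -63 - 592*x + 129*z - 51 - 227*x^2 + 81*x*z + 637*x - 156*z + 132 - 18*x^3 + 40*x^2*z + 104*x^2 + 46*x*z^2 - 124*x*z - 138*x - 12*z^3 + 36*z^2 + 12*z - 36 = -18*x^3 - 123*x^2 - 93*x - 12*z^3 + z^2*(46*x + 36) + z*(40*x^2 - 43*x - 15) - 18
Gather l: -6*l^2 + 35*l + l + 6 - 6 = -6*l^2 + 36*l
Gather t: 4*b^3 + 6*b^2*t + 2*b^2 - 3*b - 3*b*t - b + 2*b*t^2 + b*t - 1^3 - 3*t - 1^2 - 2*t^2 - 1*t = 4*b^3 + 2*b^2 - 4*b + t^2*(2*b - 2) + t*(6*b^2 - 2*b - 4) - 2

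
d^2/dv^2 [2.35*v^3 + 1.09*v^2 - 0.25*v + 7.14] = 14.1*v + 2.18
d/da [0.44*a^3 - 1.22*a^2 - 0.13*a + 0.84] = 1.32*a^2 - 2.44*a - 0.13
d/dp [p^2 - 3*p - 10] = 2*p - 3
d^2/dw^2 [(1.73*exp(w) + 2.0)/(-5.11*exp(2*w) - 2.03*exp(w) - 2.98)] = (-45.173933*exp(4*w) - 190.950991*exp(3*w) + 95.824764*exp(2*w) + 124.046062*exp(w) - 3.264292)*exp(w)/(133.432831*exp(6*w) + 159.022689*exp(5*w) + 296.615571*exp(4*w) + 193.840031*exp(3*w) + 172.977378*exp(2*w) + 54.081636*exp(w) + 26.463592)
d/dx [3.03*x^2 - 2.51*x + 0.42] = 6.06*x - 2.51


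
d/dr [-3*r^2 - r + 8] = -6*r - 1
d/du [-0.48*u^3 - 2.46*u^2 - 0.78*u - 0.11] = -1.44*u^2 - 4.92*u - 0.78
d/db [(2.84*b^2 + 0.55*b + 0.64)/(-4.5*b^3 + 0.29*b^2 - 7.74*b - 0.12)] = (12.78*b^4 + 4.95*b^3 - 13.5011*b^2 - 1.0528*b + 4.8876)/(20.25*b^6 - 2.61*b^5 + 69.7441*b^4 - 3.4092*b^3 + 59.838*b^2 + 1.8576*b + 0.0144)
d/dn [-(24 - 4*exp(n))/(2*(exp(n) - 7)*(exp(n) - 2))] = 2*(-exp(2*n) + 12*exp(n) - 40)*exp(n)/(exp(4*n) - 18*exp(3*n) + 109*exp(2*n) - 252*exp(n) + 196)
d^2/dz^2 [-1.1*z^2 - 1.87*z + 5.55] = -2.20000000000000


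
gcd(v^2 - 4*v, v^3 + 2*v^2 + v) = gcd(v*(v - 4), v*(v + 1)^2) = v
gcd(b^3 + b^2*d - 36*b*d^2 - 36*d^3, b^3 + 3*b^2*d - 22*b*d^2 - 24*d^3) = b^2 + 7*b*d + 6*d^2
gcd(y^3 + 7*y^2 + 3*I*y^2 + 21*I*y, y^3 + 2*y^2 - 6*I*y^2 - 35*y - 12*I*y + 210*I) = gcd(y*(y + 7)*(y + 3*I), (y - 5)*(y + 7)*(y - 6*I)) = y + 7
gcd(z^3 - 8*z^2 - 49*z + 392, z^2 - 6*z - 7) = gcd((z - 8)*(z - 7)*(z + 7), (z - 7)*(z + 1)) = z - 7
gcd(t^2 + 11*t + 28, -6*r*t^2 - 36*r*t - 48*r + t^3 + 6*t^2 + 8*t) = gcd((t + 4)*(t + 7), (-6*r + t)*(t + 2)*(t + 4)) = t + 4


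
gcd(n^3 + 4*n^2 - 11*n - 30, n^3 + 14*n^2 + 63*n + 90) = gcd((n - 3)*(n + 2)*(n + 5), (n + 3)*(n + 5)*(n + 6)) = n + 5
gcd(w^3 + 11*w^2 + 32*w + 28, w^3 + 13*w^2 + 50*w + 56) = w^2 + 9*w + 14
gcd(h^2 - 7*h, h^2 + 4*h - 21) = 1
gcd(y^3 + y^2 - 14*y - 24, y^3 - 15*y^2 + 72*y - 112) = y - 4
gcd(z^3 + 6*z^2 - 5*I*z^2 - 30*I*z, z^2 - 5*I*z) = z^2 - 5*I*z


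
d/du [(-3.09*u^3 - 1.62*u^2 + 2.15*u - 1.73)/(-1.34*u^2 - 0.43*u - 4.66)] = (4.1406*u^4 + 2.6574*u^3 + 46.7758*u^2 + 10.462*u - 10.7629)/(1.7956*u^4 + 1.1524*u^3 + 12.6737*u^2 + 4.0076*u + 21.7156)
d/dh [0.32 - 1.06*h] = -1.06000000000000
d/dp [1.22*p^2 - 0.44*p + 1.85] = 2.44*p - 0.44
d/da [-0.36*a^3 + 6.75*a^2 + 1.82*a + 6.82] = -1.08*a^2 + 13.5*a + 1.82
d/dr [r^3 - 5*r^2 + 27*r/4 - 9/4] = 3*r^2 - 10*r + 27/4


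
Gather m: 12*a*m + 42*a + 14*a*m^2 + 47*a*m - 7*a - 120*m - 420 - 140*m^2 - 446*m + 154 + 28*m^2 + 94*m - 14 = 35*a + m^2*(14*a - 112) + m*(59*a - 472) - 280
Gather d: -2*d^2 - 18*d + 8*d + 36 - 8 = -2*d^2 - 10*d + 28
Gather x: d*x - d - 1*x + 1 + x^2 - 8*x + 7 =-d + x^2 + x*(d - 9) + 8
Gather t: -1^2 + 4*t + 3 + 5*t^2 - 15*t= 5*t^2 - 11*t + 2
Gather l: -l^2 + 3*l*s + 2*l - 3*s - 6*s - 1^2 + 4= -l^2 + l*(3*s + 2) - 9*s + 3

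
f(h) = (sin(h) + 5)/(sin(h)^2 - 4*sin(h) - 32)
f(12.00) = -0.15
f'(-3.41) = 0.01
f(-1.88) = -0.15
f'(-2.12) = 0.00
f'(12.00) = -0.00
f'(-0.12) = -0.01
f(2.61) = -0.16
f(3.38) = -0.15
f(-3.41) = -0.16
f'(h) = (-2*sin(h)*cos(h) + 4*cos(h))*(sin(h) + 5)/(sin(h)^2 - 4*sin(h) - 32)^2 + cos(h)/(sin(h)^2 - 4*sin(h) - 32)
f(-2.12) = -0.15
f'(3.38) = 0.01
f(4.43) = -0.15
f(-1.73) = -0.15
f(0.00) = -0.16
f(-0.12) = -0.15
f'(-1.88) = 0.00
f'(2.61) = 0.01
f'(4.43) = 0.00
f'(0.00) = -0.01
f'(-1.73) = 0.00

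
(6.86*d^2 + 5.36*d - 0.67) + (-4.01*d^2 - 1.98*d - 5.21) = 2.85*d^2 + 3.38*d - 5.88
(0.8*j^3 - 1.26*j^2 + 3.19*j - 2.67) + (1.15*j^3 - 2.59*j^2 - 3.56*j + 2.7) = 1.95*j^3 - 3.85*j^2 - 0.37*j + 0.0300000000000002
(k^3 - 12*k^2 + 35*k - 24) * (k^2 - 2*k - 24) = k^5 - 14*k^4 + 35*k^3 + 194*k^2 - 792*k + 576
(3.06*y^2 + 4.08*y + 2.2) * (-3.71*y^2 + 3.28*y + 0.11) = -11.3526*y^4 - 5.1*y^3 + 5.557*y^2 + 7.6648*y + 0.242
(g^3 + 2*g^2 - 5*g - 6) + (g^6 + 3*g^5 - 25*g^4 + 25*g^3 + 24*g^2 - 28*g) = g^6 + 3*g^5 - 25*g^4 + 26*g^3 + 26*g^2 - 33*g - 6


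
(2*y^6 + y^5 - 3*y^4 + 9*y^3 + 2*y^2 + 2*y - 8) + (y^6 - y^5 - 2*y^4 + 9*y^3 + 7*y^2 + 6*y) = 3*y^6 - 5*y^4 + 18*y^3 + 9*y^2 + 8*y - 8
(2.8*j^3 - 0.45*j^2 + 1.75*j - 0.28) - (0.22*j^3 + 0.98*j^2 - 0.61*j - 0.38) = 2.58*j^3 - 1.43*j^2 + 2.36*j + 0.1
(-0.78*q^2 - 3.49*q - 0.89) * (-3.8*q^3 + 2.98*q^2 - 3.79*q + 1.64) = 2.964*q^5 + 10.9376*q^4 - 4.062*q^3 + 9.2957*q^2 - 2.3505*q - 1.4596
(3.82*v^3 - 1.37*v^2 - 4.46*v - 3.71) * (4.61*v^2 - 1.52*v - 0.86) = 17.6102*v^5 - 12.1221*v^4 - 21.7634*v^3 - 9.1457*v^2 + 9.4748*v + 3.1906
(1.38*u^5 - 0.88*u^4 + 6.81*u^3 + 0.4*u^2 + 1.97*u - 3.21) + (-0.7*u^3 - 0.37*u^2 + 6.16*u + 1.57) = 1.38*u^5 - 0.88*u^4 + 6.11*u^3 + 0.03*u^2 + 8.13*u - 1.64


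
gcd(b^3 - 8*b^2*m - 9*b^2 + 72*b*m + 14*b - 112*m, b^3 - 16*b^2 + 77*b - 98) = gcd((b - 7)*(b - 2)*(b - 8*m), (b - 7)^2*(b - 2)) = b^2 - 9*b + 14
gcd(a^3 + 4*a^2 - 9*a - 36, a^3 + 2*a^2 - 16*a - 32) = a + 4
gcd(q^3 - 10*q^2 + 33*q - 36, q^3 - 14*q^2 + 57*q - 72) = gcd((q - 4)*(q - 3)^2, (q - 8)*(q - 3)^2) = q^2 - 6*q + 9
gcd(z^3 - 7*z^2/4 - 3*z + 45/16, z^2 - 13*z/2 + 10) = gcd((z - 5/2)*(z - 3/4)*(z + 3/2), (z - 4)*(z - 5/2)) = z - 5/2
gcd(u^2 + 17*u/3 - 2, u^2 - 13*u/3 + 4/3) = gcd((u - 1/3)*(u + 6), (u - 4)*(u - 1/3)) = u - 1/3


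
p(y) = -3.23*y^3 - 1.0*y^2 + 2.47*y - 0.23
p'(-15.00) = -2147.78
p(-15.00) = 10638.97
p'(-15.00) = -2147.78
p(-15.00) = 10638.97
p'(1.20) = -13.88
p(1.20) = -4.29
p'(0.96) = -8.38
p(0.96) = -1.64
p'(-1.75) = -23.71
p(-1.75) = 9.70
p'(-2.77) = -66.34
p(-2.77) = 53.91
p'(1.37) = -18.46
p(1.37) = -7.03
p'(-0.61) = 0.08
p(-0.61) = -1.38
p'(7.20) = -514.26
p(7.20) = -1239.88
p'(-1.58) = -18.56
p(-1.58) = 6.11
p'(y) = -9.69*y^2 - 2.0*y + 2.47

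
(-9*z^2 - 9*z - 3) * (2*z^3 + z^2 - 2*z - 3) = -18*z^5 - 27*z^4 + 3*z^3 + 42*z^2 + 33*z + 9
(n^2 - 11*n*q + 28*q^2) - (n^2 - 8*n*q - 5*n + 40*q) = -3*n*q + 5*n + 28*q^2 - 40*q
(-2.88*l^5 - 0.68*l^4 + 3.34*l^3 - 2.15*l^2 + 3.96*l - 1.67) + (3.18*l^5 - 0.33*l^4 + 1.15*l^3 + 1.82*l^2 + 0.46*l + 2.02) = 0.3*l^5 - 1.01*l^4 + 4.49*l^3 - 0.33*l^2 + 4.42*l + 0.35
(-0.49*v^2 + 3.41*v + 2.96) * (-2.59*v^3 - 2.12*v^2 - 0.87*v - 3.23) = 1.2691*v^5 - 7.7931*v^4 - 14.4693*v^3 - 7.6592*v^2 - 13.5895*v - 9.5608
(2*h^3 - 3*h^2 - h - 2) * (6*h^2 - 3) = 12*h^5 - 18*h^4 - 12*h^3 - 3*h^2 + 3*h + 6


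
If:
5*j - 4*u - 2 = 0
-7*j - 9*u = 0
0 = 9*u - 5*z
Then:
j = 18/73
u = -14/73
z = -126/365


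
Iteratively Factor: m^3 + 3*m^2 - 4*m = (m - 1)*(m^2 + 4*m) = (m - 1)*(m + 4)*(m)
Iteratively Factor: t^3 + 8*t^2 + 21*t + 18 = (t + 3)*(t^2 + 5*t + 6) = (t + 3)^2*(t + 2)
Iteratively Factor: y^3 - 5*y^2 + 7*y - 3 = (y - 3)*(y^2 - 2*y + 1) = (y - 3)*(y - 1)*(y - 1)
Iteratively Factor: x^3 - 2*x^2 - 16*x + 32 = (x - 2)*(x^2 - 16) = (x - 2)*(x + 4)*(x - 4)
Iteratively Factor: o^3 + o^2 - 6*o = (o - 2)*(o^2 + 3*o) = (o - 2)*(o + 3)*(o)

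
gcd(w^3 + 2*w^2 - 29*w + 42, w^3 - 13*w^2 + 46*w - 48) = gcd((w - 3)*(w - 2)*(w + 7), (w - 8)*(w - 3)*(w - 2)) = w^2 - 5*w + 6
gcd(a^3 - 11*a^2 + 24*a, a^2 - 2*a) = a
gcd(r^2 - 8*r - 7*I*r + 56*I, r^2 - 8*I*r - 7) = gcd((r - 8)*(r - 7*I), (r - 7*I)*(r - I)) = r - 7*I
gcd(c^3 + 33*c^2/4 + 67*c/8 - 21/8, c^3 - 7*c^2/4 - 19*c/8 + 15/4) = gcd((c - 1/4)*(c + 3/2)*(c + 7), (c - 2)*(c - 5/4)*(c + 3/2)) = c + 3/2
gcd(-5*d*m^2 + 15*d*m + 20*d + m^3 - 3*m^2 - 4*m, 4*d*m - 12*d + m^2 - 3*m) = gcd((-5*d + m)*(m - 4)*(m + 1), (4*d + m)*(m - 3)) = 1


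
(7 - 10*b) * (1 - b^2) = 10*b^3 - 7*b^2 - 10*b + 7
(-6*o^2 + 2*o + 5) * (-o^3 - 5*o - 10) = 6*o^5 - 2*o^4 + 25*o^3 + 50*o^2 - 45*o - 50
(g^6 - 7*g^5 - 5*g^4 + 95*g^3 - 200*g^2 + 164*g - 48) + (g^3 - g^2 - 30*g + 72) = g^6 - 7*g^5 - 5*g^4 + 96*g^3 - 201*g^2 + 134*g + 24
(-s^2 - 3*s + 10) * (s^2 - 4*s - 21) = -s^4 + s^3 + 43*s^2 + 23*s - 210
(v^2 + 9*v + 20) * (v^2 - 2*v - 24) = v^4 + 7*v^3 - 22*v^2 - 256*v - 480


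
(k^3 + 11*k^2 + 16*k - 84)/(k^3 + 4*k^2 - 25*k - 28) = (k^2 + 4*k - 12)/(k^2 - 3*k - 4)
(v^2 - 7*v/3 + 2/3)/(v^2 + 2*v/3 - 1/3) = (v - 2)/(v + 1)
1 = 1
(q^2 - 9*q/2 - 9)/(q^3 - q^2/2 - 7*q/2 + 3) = (2*q^2 - 9*q - 18)/(2*q^3 - q^2 - 7*q + 6)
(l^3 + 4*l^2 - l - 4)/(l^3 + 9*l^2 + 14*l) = (l^3 + 4*l^2 - l - 4)/(l*(l^2 + 9*l + 14))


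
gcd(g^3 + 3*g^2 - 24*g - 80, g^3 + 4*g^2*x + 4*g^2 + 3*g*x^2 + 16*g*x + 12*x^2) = g + 4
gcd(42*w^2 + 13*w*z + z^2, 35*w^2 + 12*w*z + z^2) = 7*w + z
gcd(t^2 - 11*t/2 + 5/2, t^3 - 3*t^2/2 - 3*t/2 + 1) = t - 1/2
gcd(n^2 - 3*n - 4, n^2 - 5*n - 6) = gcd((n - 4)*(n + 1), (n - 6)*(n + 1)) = n + 1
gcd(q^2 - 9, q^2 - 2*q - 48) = 1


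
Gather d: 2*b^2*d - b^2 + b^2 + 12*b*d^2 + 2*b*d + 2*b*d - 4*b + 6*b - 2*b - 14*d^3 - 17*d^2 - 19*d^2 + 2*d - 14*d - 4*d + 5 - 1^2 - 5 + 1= -14*d^3 + d^2*(12*b - 36) + d*(2*b^2 + 4*b - 16)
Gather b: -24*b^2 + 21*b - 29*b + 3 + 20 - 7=-24*b^2 - 8*b + 16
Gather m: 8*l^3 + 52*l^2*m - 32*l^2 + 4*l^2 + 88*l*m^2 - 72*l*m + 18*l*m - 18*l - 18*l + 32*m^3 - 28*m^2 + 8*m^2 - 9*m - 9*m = 8*l^3 - 28*l^2 - 36*l + 32*m^3 + m^2*(88*l - 20) + m*(52*l^2 - 54*l - 18)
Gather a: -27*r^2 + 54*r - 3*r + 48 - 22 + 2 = -27*r^2 + 51*r + 28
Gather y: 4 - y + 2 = 6 - y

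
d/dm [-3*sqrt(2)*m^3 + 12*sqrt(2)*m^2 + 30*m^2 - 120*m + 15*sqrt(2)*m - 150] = -9*sqrt(2)*m^2 + 24*sqrt(2)*m + 60*m - 120 + 15*sqrt(2)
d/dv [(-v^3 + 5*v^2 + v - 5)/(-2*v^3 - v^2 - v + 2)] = (11*v^4 + 6*v^3 - 40*v^2 + 10*v - 3)/(4*v^6 + 4*v^5 + 5*v^4 - 6*v^3 - 3*v^2 - 4*v + 4)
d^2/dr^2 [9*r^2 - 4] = 18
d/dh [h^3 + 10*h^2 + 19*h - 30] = 3*h^2 + 20*h + 19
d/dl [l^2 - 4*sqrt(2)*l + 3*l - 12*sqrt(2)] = 2*l - 4*sqrt(2) + 3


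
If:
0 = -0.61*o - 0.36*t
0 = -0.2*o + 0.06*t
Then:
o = 0.00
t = 0.00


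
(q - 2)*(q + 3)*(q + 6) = q^3 + 7*q^2 - 36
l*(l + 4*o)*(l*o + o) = l^3*o + 4*l^2*o^2 + l^2*o + 4*l*o^2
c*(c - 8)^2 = c^3 - 16*c^2 + 64*c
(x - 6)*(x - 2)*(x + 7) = x^3 - x^2 - 44*x + 84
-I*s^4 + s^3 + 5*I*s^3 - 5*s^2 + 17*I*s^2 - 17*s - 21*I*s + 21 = (s - 7)*(s + 3)*(s + I)*(-I*s + I)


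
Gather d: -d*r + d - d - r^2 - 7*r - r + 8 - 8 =-d*r - r^2 - 8*r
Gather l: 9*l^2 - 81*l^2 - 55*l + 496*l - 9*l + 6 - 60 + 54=-72*l^2 + 432*l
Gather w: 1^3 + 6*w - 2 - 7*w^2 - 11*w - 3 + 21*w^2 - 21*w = 14*w^2 - 26*w - 4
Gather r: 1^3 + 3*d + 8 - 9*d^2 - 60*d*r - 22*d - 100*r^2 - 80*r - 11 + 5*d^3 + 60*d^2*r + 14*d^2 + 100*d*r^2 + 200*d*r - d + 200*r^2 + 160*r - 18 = 5*d^3 + 5*d^2 - 20*d + r^2*(100*d + 100) + r*(60*d^2 + 140*d + 80) - 20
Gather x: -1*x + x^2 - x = x^2 - 2*x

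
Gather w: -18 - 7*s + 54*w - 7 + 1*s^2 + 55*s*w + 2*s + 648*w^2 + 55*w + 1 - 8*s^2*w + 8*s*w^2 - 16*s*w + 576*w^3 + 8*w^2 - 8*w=s^2 - 5*s + 576*w^3 + w^2*(8*s + 656) + w*(-8*s^2 + 39*s + 101) - 24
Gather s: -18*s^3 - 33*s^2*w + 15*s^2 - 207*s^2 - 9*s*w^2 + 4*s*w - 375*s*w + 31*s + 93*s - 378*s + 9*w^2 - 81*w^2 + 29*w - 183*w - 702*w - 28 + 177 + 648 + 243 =-18*s^3 + s^2*(-33*w - 192) + s*(-9*w^2 - 371*w - 254) - 72*w^2 - 856*w + 1040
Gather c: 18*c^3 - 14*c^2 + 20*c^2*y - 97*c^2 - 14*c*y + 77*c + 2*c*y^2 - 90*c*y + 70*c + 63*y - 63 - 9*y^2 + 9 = 18*c^3 + c^2*(20*y - 111) + c*(2*y^2 - 104*y + 147) - 9*y^2 + 63*y - 54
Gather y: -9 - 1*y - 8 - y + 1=-2*y - 16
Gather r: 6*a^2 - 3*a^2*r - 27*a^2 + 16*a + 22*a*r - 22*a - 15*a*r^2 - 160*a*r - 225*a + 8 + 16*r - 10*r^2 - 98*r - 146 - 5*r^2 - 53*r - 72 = -21*a^2 - 231*a + r^2*(-15*a - 15) + r*(-3*a^2 - 138*a - 135) - 210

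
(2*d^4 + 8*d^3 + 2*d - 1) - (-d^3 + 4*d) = 2*d^4 + 9*d^3 - 2*d - 1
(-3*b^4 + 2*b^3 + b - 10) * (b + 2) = -3*b^5 - 4*b^4 + 4*b^3 + b^2 - 8*b - 20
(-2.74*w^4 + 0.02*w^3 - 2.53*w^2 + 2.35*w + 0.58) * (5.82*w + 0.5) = -15.9468*w^5 - 1.2536*w^4 - 14.7146*w^3 + 12.412*w^2 + 4.5506*w + 0.29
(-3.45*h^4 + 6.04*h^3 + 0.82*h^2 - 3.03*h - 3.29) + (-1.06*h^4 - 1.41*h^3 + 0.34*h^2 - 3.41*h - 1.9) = -4.51*h^4 + 4.63*h^3 + 1.16*h^2 - 6.44*h - 5.19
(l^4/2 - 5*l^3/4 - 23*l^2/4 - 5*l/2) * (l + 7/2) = l^5/2 + l^4/2 - 81*l^3/8 - 181*l^2/8 - 35*l/4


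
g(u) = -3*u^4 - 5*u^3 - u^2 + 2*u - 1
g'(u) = -12*u^3 - 15*u^2 - 2*u + 2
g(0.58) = -1.49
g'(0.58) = -6.55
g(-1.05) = -2.06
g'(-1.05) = 1.45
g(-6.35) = -3651.50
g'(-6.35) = 2482.44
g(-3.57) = -280.69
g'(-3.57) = 363.96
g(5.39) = -3334.30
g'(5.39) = -2323.65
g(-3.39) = -220.69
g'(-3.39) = 303.90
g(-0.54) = -1.84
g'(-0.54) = 0.60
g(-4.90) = -1176.01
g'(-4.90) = 1063.44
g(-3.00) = -124.00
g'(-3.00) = 197.00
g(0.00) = -1.00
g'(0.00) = 2.00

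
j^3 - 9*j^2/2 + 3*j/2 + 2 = (j - 4)*(j - 1)*(j + 1/2)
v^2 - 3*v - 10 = (v - 5)*(v + 2)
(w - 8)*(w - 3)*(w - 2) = w^3 - 13*w^2 + 46*w - 48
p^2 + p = p*(p + 1)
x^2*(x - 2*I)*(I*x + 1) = I*x^4 + 3*x^3 - 2*I*x^2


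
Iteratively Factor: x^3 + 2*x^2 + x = (x)*(x^2 + 2*x + 1) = x*(x + 1)*(x + 1)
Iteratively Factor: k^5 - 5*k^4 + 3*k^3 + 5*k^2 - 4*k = (k)*(k^4 - 5*k^3 + 3*k^2 + 5*k - 4) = k*(k - 4)*(k^3 - k^2 - k + 1) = k*(k - 4)*(k - 1)*(k^2 - 1) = k*(k - 4)*(k - 1)^2*(k + 1)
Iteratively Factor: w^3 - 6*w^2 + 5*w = (w - 5)*(w^2 - w) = w*(w - 5)*(w - 1)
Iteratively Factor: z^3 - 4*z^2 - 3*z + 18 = (z - 3)*(z^2 - z - 6) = (z - 3)^2*(z + 2)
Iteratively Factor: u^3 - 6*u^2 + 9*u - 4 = (u - 1)*(u^2 - 5*u + 4) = (u - 4)*(u - 1)*(u - 1)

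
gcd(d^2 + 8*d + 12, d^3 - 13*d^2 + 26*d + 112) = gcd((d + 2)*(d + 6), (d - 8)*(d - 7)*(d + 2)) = d + 2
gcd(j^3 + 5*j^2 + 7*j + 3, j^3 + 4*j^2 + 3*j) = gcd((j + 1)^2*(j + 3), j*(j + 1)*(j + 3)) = j^2 + 4*j + 3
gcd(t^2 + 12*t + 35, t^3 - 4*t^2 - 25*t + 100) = t + 5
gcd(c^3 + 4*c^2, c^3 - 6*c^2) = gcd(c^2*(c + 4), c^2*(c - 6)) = c^2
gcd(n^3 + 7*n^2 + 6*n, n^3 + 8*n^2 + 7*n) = n^2 + n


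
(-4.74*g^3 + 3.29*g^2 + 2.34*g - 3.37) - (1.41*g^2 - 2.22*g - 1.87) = -4.74*g^3 + 1.88*g^2 + 4.56*g - 1.5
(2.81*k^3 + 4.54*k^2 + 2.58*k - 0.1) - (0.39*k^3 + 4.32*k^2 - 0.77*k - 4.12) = 2.42*k^3 + 0.22*k^2 + 3.35*k + 4.02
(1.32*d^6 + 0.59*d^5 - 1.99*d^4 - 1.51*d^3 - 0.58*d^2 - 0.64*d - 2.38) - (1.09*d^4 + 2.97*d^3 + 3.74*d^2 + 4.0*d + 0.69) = 1.32*d^6 + 0.59*d^5 - 3.08*d^4 - 4.48*d^3 - 4.32*d^2 - 4.64*d - 3.07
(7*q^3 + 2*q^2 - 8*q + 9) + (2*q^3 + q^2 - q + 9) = 9*q^3 + 3*q^2 - 9*q + 18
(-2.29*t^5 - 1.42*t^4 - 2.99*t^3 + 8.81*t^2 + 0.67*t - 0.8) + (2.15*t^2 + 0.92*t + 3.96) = -2.29*t^5 - 1.42*t^4 - 2.99*t^3 + 10.96*t^2 + 1.59*t + 3.16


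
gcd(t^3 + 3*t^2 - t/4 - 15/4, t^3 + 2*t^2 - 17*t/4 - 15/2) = t^2 + 4*t + 15/4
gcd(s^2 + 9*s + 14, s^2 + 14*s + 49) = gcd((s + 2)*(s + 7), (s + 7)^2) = s + 7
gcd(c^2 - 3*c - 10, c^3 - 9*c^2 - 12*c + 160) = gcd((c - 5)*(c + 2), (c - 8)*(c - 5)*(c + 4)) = c - 5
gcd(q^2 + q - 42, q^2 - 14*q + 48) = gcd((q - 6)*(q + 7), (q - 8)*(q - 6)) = q - 6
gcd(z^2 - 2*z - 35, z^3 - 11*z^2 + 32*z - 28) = z - 7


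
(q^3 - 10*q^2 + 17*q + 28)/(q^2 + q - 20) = (q^2 - 6*q - 7)/(q + 5)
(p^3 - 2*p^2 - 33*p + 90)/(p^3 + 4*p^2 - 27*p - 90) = (p - 3)/(p + 3)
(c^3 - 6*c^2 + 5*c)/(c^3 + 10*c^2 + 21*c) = (c^2 - 6*c + 5)/(c^2 + 10*c + 21)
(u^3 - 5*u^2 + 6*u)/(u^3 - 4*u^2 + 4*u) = (u - 3)/(u - 2)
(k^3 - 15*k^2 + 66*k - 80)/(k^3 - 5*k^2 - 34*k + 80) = (k - 5)/(k + 5)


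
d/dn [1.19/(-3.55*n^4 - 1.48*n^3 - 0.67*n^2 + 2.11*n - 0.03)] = (16.898*n^3 + 5.2836*n^2 + 1.5946*n - 2.5109)/(3.55*n^4 + 1.48*n^3 + 0.67*n^2 - 2.11*n + 0.03)^2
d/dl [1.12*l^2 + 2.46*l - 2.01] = 2.24*l + 2.46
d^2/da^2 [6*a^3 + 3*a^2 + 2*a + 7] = 36*a + 6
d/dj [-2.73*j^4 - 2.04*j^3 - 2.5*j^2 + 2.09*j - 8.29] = -10.92*j^3 - 6.12*j^2 - 5.0*j + 2.09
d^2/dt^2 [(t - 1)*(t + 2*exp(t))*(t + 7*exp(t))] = 9*t^2*exp(t) + 56*t*exp(2*t) + 27*t*exp(t) + 6*t - 2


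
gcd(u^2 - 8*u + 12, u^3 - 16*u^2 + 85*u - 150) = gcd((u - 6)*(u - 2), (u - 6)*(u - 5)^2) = u - 6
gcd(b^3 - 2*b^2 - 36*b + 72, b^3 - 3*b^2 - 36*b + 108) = b^2 - 36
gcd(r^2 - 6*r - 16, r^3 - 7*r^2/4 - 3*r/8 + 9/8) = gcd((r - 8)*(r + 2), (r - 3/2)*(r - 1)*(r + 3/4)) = 1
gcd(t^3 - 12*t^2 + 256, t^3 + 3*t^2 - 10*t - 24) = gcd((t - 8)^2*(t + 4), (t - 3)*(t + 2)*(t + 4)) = t + 4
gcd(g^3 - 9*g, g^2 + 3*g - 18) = g - 3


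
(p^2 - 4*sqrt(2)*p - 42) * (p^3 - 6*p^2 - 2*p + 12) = p^5 - 6*p^4 - 4*sqrt(2)*p^4 - 44*p^3 + 24*sqrt(2)*p^3 + 8*sqrt(2)*p^2 + 264*p^2 - 48*sqrt(2)*p + 84*p - 504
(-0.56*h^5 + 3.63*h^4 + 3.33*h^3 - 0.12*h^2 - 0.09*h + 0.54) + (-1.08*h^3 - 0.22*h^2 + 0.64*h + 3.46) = -0.56*h^5 + 3.63*h^4 + 2.25*h^3 - 0.34*h^2 + 0.55*h + 4.0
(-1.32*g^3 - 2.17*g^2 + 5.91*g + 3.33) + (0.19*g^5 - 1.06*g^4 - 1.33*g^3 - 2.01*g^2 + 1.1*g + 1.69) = 0.19*g^5 - 1.06*g^4 - 2.65*g^3 - 4.18*g^2 + 7.01*g + 5.02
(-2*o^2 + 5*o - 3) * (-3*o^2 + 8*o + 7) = 6*o^4 - 31*o^3 + 35*o^2 + 11*o - 21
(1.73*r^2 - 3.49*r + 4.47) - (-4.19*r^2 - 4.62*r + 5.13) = 5.92*r^2 + 1.13*r - 0.66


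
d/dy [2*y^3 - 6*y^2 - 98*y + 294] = 6*y^2 - 12*y - 98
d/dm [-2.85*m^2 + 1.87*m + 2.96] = 1.87 - 5.7*m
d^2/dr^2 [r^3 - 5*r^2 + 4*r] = 6*r - 10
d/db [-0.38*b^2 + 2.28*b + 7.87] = 2.28 - 0.76*b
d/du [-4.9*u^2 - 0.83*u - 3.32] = -9.8*u - 0.83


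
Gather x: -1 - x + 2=1 - x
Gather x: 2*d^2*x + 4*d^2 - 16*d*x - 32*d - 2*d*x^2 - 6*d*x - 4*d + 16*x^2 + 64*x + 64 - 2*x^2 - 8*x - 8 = 4*d^2 - 36*d + x^2*(14 - 2*d) + x*(2*d^2 - 22*d + 56) + 56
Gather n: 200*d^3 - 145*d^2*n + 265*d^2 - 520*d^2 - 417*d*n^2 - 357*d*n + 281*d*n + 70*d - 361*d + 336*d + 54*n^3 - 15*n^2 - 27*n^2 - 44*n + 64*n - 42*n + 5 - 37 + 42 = 200*d^3 - 255*d^2 + 45*d + 54*n^3 + n^2*(-417*d - 42) + n*(-145*d^2 - 76*d - 22) + 10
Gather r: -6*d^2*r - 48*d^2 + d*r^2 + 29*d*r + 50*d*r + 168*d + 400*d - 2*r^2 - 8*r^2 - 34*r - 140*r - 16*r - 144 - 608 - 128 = -48*d^2 + 568*d + r^2*(d - 10) + r*(-6*d^2 + 79*d - 190) - 880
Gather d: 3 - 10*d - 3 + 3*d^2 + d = 3*d^2 - 9*d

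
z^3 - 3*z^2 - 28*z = z*(z - 7)*(z + 4)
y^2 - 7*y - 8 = (y - 8)*(y + 1)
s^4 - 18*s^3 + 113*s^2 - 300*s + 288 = (s - 8)*(s - 4)*(s - 3)^2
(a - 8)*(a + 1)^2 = a^3 - 6*a^2 - 15*a - 8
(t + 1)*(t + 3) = t^2 + 4*t + 3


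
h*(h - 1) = h^2 - h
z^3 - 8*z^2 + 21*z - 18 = (z - 3)^2*(z - 2)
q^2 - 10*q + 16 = (q - 8)*(q - 2)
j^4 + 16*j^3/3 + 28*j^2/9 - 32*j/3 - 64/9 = (j - 4/3)*(j + 2/3)*(j + 2)*(j + 4)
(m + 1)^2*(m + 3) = m^3 + 5*m^2 + 7*m + 3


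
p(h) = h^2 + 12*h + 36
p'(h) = 2*h + 12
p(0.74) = 45.43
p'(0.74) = 13.48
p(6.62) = 159.26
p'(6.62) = 25.24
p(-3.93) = 4.28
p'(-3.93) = 4.14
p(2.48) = 71.91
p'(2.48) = 16.96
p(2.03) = 64.48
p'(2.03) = 16.06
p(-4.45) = 2.40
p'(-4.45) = 3.10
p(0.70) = 44.89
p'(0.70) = 13.40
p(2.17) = 66.75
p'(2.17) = 16.34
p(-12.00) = 36.00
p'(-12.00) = -12.00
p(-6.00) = 0.00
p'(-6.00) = 0.00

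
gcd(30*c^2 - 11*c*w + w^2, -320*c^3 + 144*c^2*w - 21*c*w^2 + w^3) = -5*c + w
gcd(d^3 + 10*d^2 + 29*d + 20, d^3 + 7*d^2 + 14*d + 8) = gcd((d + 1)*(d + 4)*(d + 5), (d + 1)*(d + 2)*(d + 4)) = d^2 + 5*d + 4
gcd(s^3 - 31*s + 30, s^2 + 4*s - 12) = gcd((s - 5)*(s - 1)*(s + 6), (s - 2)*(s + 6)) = s + 6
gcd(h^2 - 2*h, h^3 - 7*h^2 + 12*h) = h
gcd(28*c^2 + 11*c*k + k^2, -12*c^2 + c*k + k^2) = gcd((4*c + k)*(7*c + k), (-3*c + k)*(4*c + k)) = 4*c + k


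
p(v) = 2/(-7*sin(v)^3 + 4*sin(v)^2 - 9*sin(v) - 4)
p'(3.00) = -0.60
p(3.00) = -0.38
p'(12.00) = 3.48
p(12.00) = 0.65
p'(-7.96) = -0.03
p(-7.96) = 0.13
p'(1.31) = 0.05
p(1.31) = -0.13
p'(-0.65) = 1.72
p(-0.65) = 0.45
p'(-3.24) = -0.71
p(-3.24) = -0.41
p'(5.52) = 0.85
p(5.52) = 0.31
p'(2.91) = -0.46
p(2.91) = -0.34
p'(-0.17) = 3.98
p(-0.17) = -0.86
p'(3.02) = -0.65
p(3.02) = -0.40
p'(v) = 2*(21*sin(v)^2*cos(v) - 8*sin(v)*cos(v) + 9*cos(v))/(-7*sin(v)^3 + 4*sin(v)^2 - 9*sin(v) - 4)^2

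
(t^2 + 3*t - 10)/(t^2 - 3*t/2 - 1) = 2*(t + 5)/(2*t + 1)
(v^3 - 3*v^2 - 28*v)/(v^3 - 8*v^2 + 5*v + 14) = v*(v + 4)/(v^2 - v - 2)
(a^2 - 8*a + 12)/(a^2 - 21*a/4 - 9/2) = 4*(a - 2)/(4*a + 3)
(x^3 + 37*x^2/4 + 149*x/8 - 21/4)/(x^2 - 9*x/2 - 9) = (-8*x^3 - 74*x^2 - 149*x + 42)/(4*(-2*x^2 + 9*x + 18))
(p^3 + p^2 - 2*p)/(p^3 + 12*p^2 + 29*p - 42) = p*(p + 2)/(p^2 + 13*p + 42)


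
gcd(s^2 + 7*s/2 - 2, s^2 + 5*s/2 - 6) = s + 4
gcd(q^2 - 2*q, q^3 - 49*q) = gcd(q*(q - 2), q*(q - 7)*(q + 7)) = q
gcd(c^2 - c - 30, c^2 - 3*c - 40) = c + 5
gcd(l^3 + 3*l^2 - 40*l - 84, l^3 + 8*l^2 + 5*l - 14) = l^2 + 9*l + 14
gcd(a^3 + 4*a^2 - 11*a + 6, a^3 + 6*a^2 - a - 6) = a^2 + 5*a - 6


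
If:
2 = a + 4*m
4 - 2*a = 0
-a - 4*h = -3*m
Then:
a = 2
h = -1/2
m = 0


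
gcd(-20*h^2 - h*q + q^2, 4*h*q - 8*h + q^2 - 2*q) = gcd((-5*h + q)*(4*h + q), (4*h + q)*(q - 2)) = 4*h + q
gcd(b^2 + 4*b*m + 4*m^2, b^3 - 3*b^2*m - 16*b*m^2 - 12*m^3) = b + 2*m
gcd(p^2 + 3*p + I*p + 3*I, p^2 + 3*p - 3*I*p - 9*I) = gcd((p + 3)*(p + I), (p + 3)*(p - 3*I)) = p + 3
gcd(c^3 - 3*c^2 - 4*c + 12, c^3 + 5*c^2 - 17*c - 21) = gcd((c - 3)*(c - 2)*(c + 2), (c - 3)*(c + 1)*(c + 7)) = c - 3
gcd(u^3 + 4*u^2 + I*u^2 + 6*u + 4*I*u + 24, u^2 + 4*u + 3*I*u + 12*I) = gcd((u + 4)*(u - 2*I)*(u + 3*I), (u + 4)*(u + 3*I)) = u^2 + u*(4 + 3*I) + 12*I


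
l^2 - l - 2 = (l - 2)*(l + 1)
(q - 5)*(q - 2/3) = q^2 - 17*q/3 + 10/3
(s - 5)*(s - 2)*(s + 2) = s^3 - 5*s^2 - 4*s + 20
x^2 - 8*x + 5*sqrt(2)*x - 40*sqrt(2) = (x - 8)*(x + 5*sqrt(2))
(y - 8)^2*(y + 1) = y^3 - 15*y^2 + 48*y + 64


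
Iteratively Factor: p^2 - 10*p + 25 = (p - 5)*(p - 5)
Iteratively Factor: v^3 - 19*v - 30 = (v + 3)*(v^2 - 3*v - 10) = (v - 5)*(v + 3)*(v + 2)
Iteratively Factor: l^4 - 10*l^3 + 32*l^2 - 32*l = (l - 4)*(l^3 - 6*l^2 + 8*l) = (l - 4)*(l - 2)*(l^2 - 4*l) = l*(l - 4)*(l - 2)*(l - 4)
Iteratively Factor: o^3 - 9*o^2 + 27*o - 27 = (o - 3)*(o^2 - 6*o + 9) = (o - 3)^2*(o - 3)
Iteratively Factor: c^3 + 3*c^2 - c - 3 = (c - 1)*(c^2 + 4*c + 3) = (c - 1)*(c + 3)*(c + 1)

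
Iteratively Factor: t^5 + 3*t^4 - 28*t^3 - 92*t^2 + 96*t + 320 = (t + 4)*(t^4 - t^3 - 24*t^2 + 4*t + 80) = (t - 5)*(t + 4)*(t^3 + 4*t^2 - 4*t - 16) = (t - 5)*(t + 2)*(t + 4)*(t^2 + 2*t - 8) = (t - 5)*(t + 2)*(t + 4)^2*(t - 2)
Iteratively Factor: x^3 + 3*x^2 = (x)*(x^2 + 3*x) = x*(x + 3)*(x)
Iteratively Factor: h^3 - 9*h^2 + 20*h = (h - 5)*(h^2 - 4*h) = (h - 5)*(h - 4)*(h)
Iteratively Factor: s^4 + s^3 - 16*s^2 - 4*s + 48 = (s - 2)*(s^3 + 3*s^2 - 10*s - 24) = (s - 3)*(s - 2)*(s^2 + 6*s + 8) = (s - 3)*(s - 2)*(s + 4)*(s + 2)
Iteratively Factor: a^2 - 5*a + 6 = (a - 2)*(a - 3)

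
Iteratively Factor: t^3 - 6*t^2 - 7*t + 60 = (t + 3)*(t^2 - 9*t + 20) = (t - 4)*(t + 3)*(t - 5)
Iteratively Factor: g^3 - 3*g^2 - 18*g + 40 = (g - 5)*(g^2 + 2*g - 8) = (g - 5)*(g - 2)*(g + 4)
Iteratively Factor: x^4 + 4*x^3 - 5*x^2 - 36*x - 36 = (x + 3)*(x^3 + x^2 - 8*x - 12) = (x - 3)*(x + 3)*(x^2 + 4*x + 4) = (x - 3)*(x + 2)*(x + 3)*(x + 2)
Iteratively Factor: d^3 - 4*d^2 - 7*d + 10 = (d + 2)*(d^2 - 6*d + 5) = (d - 1)*(d + 2)*(d - 5)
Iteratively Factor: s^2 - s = (s - 1)*(s)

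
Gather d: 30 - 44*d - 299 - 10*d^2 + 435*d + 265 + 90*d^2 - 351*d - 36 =80*d^2 + 40*d - 40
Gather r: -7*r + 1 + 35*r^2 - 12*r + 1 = 35*r^2 - 19*r + 2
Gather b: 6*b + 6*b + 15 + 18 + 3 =12*b + 36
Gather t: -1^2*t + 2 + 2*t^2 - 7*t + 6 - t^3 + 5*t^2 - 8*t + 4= -t^3 + 7*t^2 - 16*t + 12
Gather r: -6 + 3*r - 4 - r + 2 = 2*r - 8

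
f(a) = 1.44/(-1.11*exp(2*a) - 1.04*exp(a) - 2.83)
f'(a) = 1.44*(2.22*exp(2*a) + 1.04*exp(a))/(-1.11*exp(2*a) - 1.04*exp(a) - 2.83)^2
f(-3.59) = -0.50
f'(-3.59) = 0.01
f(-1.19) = -0.44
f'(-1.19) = 0.07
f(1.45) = -0.05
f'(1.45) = 0.09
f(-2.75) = -0.50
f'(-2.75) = 0.01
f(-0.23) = -0.33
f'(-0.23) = 0.17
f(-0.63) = -0.39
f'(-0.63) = 0.12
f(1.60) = -0.04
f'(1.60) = 0.07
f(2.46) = -0.01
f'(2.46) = 0.02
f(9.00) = 0.00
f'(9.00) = 0.00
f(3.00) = 0.00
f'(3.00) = 0.01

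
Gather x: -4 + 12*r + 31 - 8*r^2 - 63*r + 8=-8*r^2 - 51*r + 35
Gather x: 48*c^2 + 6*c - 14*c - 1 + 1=48*c^2 - 8*c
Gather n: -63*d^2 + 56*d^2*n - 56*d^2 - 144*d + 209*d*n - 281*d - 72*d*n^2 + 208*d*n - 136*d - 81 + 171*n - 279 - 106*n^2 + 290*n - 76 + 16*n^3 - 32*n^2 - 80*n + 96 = -119*d^2 - 561*d + 16*n^3 + n^2*(-72*d - 138) + n*(56*d^2 + 417*d + 381) - 340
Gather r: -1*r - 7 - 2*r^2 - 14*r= -2*r^2 - 15*r - 7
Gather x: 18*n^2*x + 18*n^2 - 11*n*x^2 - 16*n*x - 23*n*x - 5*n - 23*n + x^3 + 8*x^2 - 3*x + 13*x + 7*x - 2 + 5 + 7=18*n^2 - 28*n + x^3 + x^2*(8 - 11*n) + x*(18*n^2 - 39*n + 17) + 10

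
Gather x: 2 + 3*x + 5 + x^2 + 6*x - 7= x^2 + 9*x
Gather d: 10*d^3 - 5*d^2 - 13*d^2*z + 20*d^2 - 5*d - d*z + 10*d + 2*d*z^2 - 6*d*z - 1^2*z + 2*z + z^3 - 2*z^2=10*d^3 + d^2*(15 - 13*z) + d*(2*z^2 - 7*z + 5) + z^3 - 2*z^2 + z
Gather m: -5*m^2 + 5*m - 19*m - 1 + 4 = -5*m^2 - 14*m + 3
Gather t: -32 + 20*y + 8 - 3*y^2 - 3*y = -3*y^2 + 17*y - 24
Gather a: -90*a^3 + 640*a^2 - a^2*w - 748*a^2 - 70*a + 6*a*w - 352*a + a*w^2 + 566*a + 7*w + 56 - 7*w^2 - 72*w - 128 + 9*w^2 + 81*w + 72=-90*a^3 + a^2*(-w - 108) + a*(w^2 + 6*w + 144) + 2*w^2 + 16*w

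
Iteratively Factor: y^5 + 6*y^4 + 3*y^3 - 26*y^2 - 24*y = (y)*(y^4 + 6*y^3 + 3*y^2 - 26*y - 24) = y*(y - 2)*(y^3 + 8*y^2 + 19*y + 12) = y*(y - 2)*(y + 3)*(y^2 + 5*y + 4) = y*(y - 2)*(y + 1)*(y + 3)*(y + 4)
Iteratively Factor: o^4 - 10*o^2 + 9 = (o + 3)*(o^3 - 3*o^2 - o + 3) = (o - 1)*(o + 3)*(o^2 - 2*o - 3) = (o - 3)*(o - 1)*(o + 3)*(o + 1)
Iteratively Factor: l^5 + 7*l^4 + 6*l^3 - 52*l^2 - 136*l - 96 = (l + 2)*(l^4 + 5*l^3 - 4*l^2 - 44*l - 48) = (l + 2)^2*(l^3 + 3*l^2 - 10*l - 24) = (l - 3)*(l + 2)^2*(l^2 + 6*l + 8) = (l - 3)*(l + 2)^3*(l + 4)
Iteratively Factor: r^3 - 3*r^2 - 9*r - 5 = (r - 5)*(r^2 + 2*r + 1) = (r - 5)*(r + 1)*(r + 1)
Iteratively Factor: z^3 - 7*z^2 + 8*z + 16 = (z - 4)*(z^2 - 3*z - 4) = (z - 4)^2*(z + 1)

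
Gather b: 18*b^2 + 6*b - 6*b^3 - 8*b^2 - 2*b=-6*b^3 + 10*b^2 + 4*b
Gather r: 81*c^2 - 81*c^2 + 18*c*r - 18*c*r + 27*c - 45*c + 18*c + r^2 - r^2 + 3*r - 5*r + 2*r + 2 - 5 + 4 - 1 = 0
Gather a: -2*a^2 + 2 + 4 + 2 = 8 - 2*a^2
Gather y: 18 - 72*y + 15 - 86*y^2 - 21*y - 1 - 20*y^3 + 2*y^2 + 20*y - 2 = -20*y^3 - 84*y^2 - 73*y + 30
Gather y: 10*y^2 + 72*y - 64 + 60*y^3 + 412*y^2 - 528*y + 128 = 60*y^3 + 422*y^2 - 456*y + 64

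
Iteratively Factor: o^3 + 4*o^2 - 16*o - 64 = (o + 4)*(o^2 - 16) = (o - 4)*(o + 4)*(o + 4)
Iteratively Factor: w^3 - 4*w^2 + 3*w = (w)*(w^2 - 4*w + 3) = w*(w - 1)*(w - 3)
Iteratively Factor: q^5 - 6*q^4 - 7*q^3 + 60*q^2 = (q + 3)*(q^4 - 9*q^3 + 20*q^2) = q*(q + 3)*(q^3 - 9*q^2 + 20*q) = q*(q - 4)*(q + 3)*(q^2 - 5*q) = q*(q - 5)*(q - 4)*(q + 3)*(q)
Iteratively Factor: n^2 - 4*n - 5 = (n - 5)*(n + 1)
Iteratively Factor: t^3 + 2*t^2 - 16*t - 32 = (t + 4)*(t^2 - 2*t - 8) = (t + 2)*(t + 4)*(t - 4)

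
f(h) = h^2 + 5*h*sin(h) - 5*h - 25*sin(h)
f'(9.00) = -3.16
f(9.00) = 44.24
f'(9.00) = -3.16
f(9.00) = 44.24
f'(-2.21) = 8.07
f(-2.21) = 44.87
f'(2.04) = 10.23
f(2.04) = -19.24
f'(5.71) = 6.69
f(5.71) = 2.13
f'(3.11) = 10.82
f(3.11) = -6.18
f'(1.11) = -6.95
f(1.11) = -21.74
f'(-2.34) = 12.25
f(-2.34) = 43.54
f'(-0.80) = -30.39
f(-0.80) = 25.44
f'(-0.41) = -32.62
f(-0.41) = 13.00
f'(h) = 5*h*cos(h) + 2*h + 5*sin(h) - 25*cos(h) - 5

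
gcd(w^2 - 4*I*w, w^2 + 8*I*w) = w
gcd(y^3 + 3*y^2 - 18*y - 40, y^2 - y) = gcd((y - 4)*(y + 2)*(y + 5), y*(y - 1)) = 1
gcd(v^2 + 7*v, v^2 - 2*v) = v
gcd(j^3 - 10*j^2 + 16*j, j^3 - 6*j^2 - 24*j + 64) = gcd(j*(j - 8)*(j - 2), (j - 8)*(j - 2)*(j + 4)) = j^2 - 10*j + 16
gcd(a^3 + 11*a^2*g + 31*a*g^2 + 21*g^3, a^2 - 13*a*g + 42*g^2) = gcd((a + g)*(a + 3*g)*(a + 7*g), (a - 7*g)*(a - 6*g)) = 1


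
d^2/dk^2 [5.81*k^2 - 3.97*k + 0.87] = 11.6200000000000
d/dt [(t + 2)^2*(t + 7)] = (t + 2)*(3*t + 16)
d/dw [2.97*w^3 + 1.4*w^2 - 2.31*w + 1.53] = 8.91*w^2 + 2.8*w - 2.31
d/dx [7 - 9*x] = -9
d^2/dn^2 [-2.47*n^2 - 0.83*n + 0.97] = -4.94000000000000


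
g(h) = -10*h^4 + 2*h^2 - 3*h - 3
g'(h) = -40*h^3 + 4*h - 3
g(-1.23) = -19.17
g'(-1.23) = 66.51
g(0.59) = -5.29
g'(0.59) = -8.86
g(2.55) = -420.47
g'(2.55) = -656.06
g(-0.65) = -1.99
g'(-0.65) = 5.38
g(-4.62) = -4502.29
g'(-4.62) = 3922.97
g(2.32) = -288.90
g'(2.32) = -493.21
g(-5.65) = -10112.67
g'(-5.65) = 7188.88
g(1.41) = -42.78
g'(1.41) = -109.49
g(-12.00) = -207039.00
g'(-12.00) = 69069.00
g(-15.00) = -505758.00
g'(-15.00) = 134937.00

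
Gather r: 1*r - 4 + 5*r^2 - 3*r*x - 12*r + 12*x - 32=5*r^2 + r*(-3*x - 11) + 12*x - 36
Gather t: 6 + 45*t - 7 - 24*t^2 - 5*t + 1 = -24*t^2 + 40*t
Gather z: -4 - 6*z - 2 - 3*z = -9*z - 6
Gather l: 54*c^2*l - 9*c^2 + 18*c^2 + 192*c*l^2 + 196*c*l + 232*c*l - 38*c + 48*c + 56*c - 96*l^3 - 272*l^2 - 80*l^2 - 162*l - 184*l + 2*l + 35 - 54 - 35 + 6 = 9*c^2 + 66*c - 96*l^3 + l^2*(192*c - 352) + l*(54*c^2 + 428*c - 344) - 48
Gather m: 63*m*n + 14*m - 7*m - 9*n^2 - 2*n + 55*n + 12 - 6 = m*(63*n + 7) - 9*n^2 + 53*n + 6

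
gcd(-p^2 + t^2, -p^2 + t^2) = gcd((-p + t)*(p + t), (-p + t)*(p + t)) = p^2 - t^2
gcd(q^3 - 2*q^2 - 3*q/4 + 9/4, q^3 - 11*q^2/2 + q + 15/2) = q^2 - q/2 - 3/2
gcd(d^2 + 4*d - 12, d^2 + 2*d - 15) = 1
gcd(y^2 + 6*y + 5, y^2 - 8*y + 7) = 1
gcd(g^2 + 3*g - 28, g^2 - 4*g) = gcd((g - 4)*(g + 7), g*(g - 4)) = g - 4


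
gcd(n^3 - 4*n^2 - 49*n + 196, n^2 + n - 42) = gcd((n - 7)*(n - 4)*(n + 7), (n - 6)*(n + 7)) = n + 7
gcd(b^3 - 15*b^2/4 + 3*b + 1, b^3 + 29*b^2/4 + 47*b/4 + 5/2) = b + 1/4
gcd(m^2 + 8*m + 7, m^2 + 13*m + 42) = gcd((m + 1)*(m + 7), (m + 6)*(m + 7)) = m + 7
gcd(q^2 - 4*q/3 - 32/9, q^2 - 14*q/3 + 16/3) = q - 8/3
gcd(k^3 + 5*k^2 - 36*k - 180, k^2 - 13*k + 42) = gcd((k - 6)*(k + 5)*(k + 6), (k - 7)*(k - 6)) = k - 6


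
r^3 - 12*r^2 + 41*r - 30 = (r - 6)*(r - 5)*(r - 1)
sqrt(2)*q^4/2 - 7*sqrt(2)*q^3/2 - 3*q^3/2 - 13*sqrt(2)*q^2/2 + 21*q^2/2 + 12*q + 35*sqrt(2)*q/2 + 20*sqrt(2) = (q - 8)*(q - 5*sqrt(2)/2)*(q + sqrt(2))*(sqrt(2)*q/2 + sqrt(2)/2)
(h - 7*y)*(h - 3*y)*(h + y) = h^3 - 9*h^2*y + 11*h*y^2 + 21*y^3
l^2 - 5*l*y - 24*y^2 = (l - 8*y)*(l + 3*y)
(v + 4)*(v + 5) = v^2 + 9*v + 20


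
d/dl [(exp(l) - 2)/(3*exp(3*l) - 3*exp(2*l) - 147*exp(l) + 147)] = ((exp(l) - 2)*(-3*exp(2*l) + 2*exp(l) + 49) + exp(3*l) - exp(2*l) - 49*exp(l) + 49)*exp(l)/(3*(exp(3*l) - exp(2*l) - 49*exp(l) + 49)^2)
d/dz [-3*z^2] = -6*z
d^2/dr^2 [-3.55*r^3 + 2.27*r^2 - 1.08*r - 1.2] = 4.54 - 21.3*r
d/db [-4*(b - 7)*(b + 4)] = 12 - 8*b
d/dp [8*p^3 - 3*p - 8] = 24*p^2 - 3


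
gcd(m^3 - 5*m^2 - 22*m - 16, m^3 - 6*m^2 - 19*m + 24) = m - 8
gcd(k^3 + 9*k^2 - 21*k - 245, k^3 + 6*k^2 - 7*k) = k + 7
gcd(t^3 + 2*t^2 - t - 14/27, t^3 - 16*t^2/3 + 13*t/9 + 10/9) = t^2 - t/3 - 2/9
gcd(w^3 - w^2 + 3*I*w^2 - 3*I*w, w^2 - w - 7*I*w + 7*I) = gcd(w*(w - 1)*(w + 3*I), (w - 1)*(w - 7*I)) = w - 1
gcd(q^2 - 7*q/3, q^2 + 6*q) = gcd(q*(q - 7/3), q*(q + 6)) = q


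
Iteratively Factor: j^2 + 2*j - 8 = (j + 4)*(j - 2)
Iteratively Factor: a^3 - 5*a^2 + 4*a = (a - 1)*(a^2 - 4*a) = a*(a - 1)*(a - 4)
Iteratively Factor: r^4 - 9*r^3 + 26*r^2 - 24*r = (r - 4)*(r^3 - 5*r^2 + 6*r) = (r - 4)*(r - 3)*(r^2 - 2*r) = (r - 4)*(r - 3)*(r - 2)*(r)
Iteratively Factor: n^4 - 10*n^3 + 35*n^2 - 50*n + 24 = (n - 2)*(n^3 - 8*n^2 + 19*n - 12) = (n - 4)*(n - 2)*(n^2 - 4*n + 3) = (n - 4)*(n - 2)*(n - 1)*(n - 3)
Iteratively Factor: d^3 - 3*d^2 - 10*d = (d - 5)*(d^2 + 2*d) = d*(d - 5)*(d + 2)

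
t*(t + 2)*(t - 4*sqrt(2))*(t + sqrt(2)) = t^4 - 3*sqrt(2)*t^3 + 2*t^3 - 6*sqrt(2)*t^2 - 8*t^2 - 16*t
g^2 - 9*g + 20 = (g - 5)*(g - 4)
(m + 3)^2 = m^2 + 6*m + 9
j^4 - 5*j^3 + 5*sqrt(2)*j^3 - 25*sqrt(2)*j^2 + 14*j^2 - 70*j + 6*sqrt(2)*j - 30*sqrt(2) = (j - 5)*(j + sqrt(2))^2*(j + 3*sqrt(2))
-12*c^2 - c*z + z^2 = (-4*c + z)*(3*c + z)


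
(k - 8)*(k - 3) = k^2 - 11*k + 24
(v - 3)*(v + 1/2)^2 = v^3 - 2*v^2 - 11*v/4 - 3/4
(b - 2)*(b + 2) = b^2 - 4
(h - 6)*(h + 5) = h^2 - h - 30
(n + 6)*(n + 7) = n^2 + 13*n + 42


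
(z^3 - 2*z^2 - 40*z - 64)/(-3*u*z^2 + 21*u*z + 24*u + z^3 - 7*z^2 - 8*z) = (z^2 + 6*z + 8)/(-3*u*z - 3*u + z^2 + z)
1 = 1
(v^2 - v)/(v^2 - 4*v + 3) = v/(v - 3)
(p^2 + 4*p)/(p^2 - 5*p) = (p + 4)/(p - 5)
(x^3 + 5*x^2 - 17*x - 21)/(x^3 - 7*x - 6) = (x + 7)/(x + 2)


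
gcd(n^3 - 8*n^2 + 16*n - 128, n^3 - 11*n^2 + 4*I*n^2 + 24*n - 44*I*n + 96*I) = n^2 + n*(-8 + 4*I) - 32*I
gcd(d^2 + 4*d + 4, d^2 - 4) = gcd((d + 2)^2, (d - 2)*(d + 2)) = d + 2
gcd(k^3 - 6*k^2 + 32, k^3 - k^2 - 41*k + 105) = 1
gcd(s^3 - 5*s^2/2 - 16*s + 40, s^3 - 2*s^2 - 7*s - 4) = s - 4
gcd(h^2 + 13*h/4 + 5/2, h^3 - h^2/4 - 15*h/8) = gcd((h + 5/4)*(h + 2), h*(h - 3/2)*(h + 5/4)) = h + 5/4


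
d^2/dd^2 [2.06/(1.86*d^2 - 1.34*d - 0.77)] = (14.253552*d^2 - 10.268688*d - 2.06*(3.72*d - 1.34)*(7.44*d - 2.68) - 5.900664)/(-1.86*d^2 + 1.34*d + 0.77)^3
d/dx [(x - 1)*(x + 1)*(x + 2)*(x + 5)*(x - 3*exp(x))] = -3*x^4*exp(x) + 5*x^4 - 33*x^3*exp(x) + 28*x^3 - 90*x^2*exp(x) + 27*x^2 - 33*x*exp(x) - 14*x + 51*exp(x) - 10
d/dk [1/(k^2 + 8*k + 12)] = 2*(-k - 4)/(k^2 + 8*k + 12)^2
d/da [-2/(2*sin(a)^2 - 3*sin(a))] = 2*(4*sin(a) - 3)*cos(a)/((2*sin(a) - 3)^2*sin(a)^2)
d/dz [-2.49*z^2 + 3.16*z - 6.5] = 3.16 - 4.98*z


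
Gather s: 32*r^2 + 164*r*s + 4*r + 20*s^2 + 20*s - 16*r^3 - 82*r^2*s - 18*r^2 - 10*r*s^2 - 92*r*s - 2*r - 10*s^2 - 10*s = -16*r^3 + 14*r^2 + 2*r + s^2*(10 - 10*r) + s*(-82*r^2 + 72*r + 10)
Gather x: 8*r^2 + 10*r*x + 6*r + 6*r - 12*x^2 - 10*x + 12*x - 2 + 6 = 8*r^2 + 12*r - 12*x^2 + x*(10*r + 2) + 4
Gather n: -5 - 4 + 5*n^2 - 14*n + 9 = 5*n^2 - 14*n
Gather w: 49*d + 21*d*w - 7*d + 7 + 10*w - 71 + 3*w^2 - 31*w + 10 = 42*d + 3*w^2 + w*(21*d - 21) - 54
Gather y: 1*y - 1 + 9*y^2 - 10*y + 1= 9*y^2 - 9*y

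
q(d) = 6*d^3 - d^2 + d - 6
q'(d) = 18*d^2 - 2*d + 1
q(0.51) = -4.95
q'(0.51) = 4.66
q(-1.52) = -30.90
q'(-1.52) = 45.63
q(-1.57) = -33.25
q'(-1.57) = 48.51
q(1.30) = 6.79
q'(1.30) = 28.82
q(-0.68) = -9.03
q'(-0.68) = 10.68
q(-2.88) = -160.50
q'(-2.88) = 156.06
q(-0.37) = -6.81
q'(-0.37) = 4.20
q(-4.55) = -596.43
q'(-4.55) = 382.74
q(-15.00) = -20496.00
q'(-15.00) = 4081.00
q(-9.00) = -4470.00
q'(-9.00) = 1477.00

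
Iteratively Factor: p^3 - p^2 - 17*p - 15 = (p + 1)*(p^2 - 2*p - 15) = (p - 5)*(p + 1)*(p + 3)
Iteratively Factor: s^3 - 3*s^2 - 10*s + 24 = (s - 2)*(s^2 - s - 12) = (s - 4)*(s - 2)*(s + 3)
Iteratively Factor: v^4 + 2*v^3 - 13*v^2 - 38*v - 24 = (v - 4)*(v^3 + 6*v^2 + 11*v + 6) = (v - 4)*(v + 1)*(v^2 + 5*v + 6) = (v - 4)*(v + 1)*(v + 2)*(v + 3)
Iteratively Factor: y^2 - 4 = (y - 2)*(y + 2)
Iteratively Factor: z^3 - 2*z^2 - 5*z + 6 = (z - 1)*(z^2 - z - 6) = (z - 1)*(z + 2)*(z - 3)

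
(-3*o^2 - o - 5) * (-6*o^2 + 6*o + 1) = 18*o^4 - 12*o^3 + 21*o^2 - 31*o - 5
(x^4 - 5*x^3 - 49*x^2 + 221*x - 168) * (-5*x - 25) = -5*x^5 + 370*x^3 + 120*x^2 - 4685*x + 4200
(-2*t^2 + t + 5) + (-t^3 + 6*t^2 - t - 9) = -t^3 + 4*t^2 - 4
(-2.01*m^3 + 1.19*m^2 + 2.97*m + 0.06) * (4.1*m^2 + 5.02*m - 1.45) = -8.241*m^5 - 5.2112*m^4 + 21.0653*m^3 + 13.4299*m^2 - 4.0053*m - 0.087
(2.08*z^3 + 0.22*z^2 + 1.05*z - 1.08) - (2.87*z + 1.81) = 2.08*z^3 + 0.22*z^2 - 1.82*z - 2.89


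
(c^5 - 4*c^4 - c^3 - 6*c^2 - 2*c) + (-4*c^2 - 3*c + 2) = c^5 - 4*c^4 - c^3 - 10*c^2 - 5*c + 2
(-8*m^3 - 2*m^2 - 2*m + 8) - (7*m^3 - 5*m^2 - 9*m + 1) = -15*m^3 + 3*m^2 + 7*m + 7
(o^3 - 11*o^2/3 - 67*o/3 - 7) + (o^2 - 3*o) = o^3 - 8*o^2/3 - 76*o/3 - 7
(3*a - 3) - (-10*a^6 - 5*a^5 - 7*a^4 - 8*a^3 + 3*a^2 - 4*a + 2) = 10*a^6 + 5*a^5 + 7*a^4 + 8*a^3 - 3*a^2 + 7*a - 5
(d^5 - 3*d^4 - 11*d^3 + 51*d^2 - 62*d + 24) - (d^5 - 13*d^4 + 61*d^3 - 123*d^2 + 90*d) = 10*d^4 - 72*d^3 + 174*d^2 - 152*d + 24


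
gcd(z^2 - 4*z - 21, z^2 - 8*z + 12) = 1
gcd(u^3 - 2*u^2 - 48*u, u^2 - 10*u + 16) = u - 8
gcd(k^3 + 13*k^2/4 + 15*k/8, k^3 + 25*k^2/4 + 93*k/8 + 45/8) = k^2 + 13*k/4 + 15/8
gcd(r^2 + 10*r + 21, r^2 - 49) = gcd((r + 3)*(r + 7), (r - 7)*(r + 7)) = r + 7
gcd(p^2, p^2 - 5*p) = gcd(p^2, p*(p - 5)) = p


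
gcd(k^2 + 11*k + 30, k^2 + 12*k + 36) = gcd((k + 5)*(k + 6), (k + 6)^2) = k + 6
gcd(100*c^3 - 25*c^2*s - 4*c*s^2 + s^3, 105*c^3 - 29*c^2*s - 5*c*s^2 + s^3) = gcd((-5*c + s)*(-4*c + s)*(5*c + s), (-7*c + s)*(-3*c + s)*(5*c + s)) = 5*c + s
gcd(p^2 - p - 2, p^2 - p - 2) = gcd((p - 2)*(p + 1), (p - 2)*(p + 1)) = p^2 - p - 2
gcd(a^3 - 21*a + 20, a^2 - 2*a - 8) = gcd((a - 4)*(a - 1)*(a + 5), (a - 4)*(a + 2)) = a - 4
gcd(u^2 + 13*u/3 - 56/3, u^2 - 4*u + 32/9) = u - 8/3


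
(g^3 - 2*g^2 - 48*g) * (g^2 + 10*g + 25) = g^5 + 8*g^4 - 43*g^3 - 530*g^2 - 1200*g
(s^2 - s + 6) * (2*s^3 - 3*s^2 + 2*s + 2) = 2*s^5 - 5*s^4 + 17*s^3 - 18*s^2 + 10*s + 12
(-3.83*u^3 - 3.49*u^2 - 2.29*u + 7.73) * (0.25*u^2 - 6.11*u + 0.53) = -0.9575*u^5 + 22.5288*u^4 + 18.7215*u^3 + 14.0747*u^2 - 48.444*u + 4.0969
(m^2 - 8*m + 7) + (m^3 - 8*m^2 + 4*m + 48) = m^3 - 7*m^2 - 4*m + 55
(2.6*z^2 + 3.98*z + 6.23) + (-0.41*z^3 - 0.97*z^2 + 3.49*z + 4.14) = -0.41*z^3 + 1.63*z^2 + 7.47*z + 10.37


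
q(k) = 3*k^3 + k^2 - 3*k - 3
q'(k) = 9*k^2 + 2*k - 3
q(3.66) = 146.50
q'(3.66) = 124.88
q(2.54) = 44.99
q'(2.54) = 60.14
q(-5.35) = -417.72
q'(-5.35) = 243.90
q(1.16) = -0.45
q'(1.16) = 11.43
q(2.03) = 20.13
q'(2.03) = 38.15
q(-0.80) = -1.50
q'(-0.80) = 1.16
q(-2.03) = -17.89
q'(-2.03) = 30.03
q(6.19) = 728.28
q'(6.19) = 354.22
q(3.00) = 78.00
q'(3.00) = 84.00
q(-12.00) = -5007.00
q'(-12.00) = 1269.00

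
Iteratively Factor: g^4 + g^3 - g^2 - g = (g)*(g^3 + g^2 - g - 1) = g*(g + 1)*(g^2 - 1) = g*(g + 1)^2*(g - 1)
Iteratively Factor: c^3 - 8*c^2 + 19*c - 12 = (c - 1)*(c^2 - 7*c + 12) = (c - 4)*(c - 1)*(c - 3)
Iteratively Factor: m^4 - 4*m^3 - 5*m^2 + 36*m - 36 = (m - 2)*(m^3 - 2*m^2 - 9*m + 18) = (m - 3)*(m - 2)*(m^2 + m - 6) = (m - 3)*(m - 2)*(m + 3)*(m - 2)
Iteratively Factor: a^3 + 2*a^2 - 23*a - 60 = (a - 5)*(a^2 + 7*a + 12) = (a - 5)*(a + 3)*(a + 4)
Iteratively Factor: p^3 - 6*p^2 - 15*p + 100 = (p - 5)*(p^2 - p - 20) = (p - 5)^2*(p + 4)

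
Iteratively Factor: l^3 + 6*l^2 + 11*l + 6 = (l + 1)*(l^2 + 5*l + 6) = (l + 1)*(l + 2)*(l + 3)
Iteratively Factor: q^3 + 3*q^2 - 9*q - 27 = (q + 3)*(q^2 - 9) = (q + 3)^2*(q - 3)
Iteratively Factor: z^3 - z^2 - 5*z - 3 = (z - 3)*(z^2 + 2*z + 1) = (z - 3)*(z + 1)*(z + 1)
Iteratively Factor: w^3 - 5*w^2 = (w - 5)*(w^2) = w*(w - 5)*(w)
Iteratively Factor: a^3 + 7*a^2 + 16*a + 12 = (a + 3)*(a^2 + 4*a + 4) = (a + 2)*(a + 3)*(a + 2)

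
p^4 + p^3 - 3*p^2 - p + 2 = (p - 1)^2*(p + 1)*(p + 2)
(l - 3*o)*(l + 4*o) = l^2 + l*o - 12*o^2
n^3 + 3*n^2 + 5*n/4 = n*(n + 1/2)*(n + 5/2)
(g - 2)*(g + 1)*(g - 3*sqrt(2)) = g^3 - 3*sqrt(2)*g^2 - g^2 - 2*g + 3*sqrt(2)*g + 6*sqrt(2)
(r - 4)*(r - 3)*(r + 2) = r^3 - 5*r^2 - 2*r + 24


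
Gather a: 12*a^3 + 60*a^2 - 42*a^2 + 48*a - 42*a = 12*a^3 + 18*a^2 + 6*a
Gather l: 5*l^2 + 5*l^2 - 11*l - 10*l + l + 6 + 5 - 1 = 10*l^2 - 20*l + 10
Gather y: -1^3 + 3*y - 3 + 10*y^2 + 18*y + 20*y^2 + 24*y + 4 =30*y^2 + 45*y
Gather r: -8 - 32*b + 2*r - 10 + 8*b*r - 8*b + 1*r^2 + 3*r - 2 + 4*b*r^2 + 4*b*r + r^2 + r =-40*b + r^2*(4*b + 2) + r*(12*b + 6) - 20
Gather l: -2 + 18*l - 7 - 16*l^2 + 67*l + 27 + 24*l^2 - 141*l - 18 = 8*l^2 - 56*l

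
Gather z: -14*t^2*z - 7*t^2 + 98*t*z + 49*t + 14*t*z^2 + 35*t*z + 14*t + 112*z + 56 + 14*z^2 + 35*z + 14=-7*t^2 + 63*t + z^2*(14*t + 14) + z*(-14*t^2 + 133*t + 147) + 70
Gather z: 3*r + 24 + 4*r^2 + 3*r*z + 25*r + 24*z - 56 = 4*r^2 + 28*r + z*(3*r + 24) - 32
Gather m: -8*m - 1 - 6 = -8*m - 7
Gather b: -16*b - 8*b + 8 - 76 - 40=-24*b - 108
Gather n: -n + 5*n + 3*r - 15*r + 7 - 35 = 4*n - 12*r - 28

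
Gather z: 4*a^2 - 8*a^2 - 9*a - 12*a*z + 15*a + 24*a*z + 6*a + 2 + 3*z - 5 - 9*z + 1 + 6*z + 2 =-4*a^2 + 12*a*z + 12*a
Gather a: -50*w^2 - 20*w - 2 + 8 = -50*w^2 - 20*w + 6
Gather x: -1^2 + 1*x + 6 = x + 5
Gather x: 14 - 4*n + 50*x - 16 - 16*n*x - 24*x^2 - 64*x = -4*n - 24*x^2 + x*(-16*n - 14) - 2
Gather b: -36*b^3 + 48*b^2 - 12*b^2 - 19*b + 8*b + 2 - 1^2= -36*b^3 + 36*b^2 - 11*b + 1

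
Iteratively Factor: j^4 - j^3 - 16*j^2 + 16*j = (j)*(j^3 - j^2 - 16*j + 16) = j*(j + 4)*(j^2 - 5*j + 4) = j*(j - 4)*(j + 4)*(j - 1)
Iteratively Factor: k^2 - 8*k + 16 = (k - 4)*(k - 4)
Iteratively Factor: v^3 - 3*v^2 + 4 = (v - 2)*(v^2 - v - 2) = (v - 2)*(v + 1)*(v - 2)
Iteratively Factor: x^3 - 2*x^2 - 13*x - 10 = (x - 5)*(x^2 + 3*x + 2) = (x - 5)*(x + 2)*(x + 1)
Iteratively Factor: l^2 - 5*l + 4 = (l - 1)*(l - 4)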